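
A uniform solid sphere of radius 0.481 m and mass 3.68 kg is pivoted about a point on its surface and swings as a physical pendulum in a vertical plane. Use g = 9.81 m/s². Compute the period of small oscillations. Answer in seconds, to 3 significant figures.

1.65 s

I_cm = (2/5)mr² = 0.3406 kg·m². The pivot is at distance d = 0.481 m from the centre of mass.
By the parallel-axis theorem, I = I_cm + md² = 0.3406 + 0.8514 = 1.192 kg·m².
T = 2π√(I/(mgd)) = 2π√(1.192/(3.68 × 9.81 × 0.481)) = 1.65 s.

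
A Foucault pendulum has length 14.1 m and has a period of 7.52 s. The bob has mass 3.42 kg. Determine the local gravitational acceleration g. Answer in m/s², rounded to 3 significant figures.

From T = 2π√(L/g), g = 4π²L/T² = 4π² × 14.1/7.520² = 9.84 m/s².

9.84 m/s²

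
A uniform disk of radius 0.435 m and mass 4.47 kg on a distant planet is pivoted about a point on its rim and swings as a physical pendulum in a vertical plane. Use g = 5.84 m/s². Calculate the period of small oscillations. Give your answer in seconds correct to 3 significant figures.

I_cm = ½mr² = 0.4229 kg·m². The pivot is at distance d = 0.435 m from the centre of mass.
By the parallel-axis theorem, I = I_cm + md² = 0.4229 + 0.8458 = 1.269 kg·m².
T = 2π√(I/(mgd)) = 2π√(1.269/(4.47 × 5.84 × 0.435)) = 2.10 s.

2.10 s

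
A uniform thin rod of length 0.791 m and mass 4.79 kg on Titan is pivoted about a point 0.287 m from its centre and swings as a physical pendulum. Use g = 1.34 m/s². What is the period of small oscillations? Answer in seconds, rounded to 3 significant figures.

3.72 s

For a physical pendulum T = 2π√(I/(mgd)), with d = 0.2870 m from pivot to centre of mass.
I_cm = mL²/12 = 4.79 × 0.791²/12 = 0.2498 kg·m²; I = I_cm + md² = 0.2498 + 4.79 × 0.2870² = 0.6443 kg·m².
T = 2π√(0.6443/(4.79 × 1.34 × 0.2870)) = 3.72 s.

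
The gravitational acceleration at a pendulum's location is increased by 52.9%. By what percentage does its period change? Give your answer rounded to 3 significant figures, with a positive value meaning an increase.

T ∝ 1/√g, so T'/T = 1/√(1.529) = 0.8087.
Percentage change in T = (0.8087 − 1) × 100% = -19.1%.

-19.1%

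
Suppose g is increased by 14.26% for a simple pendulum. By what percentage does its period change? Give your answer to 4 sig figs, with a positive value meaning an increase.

T ∝ 1/√g, so T'/T = 1/√(1.1426) = 0.93552.
Percentage change in T = (0.93552 − 1) × 100% = -6.448%.

-6.448%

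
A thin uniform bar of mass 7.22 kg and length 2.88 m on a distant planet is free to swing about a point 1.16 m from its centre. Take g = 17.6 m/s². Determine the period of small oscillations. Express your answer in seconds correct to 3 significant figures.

1.98 s

For a physical pendulum T = 2π√(I/(mgd)), with d = 1.160 m from pivot to centre of mass.
I_cm = mL²/12 = 7.22 × 2.88²/12 = 4.990 kg·m²; I = I_cm + md² = 4.990 + 7.22 × 1.160² = 14.71 kg·m².
T = 2π√(14.71/(7.22 × 17.6 × 1.160)) = 1.98 s.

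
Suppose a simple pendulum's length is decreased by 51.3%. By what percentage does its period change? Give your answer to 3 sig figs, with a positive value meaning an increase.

-30.2%

T ∝ √L, so T'/T = √(0.4870) = 0.6979.
Percentage change in T = (0.6979 − 1) × 100% = -30.2%.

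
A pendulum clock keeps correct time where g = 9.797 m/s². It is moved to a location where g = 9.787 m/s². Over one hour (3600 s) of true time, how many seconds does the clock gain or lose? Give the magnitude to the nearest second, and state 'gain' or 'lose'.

lose 2 s

The clock's period scales as T ∝ 1/√g, so T'/T = √(9.797/9.787) = 1.00051.
In 3600 s of true time the clock registers 3600/1.00051 = 3598.2 s, so it loses 2 s.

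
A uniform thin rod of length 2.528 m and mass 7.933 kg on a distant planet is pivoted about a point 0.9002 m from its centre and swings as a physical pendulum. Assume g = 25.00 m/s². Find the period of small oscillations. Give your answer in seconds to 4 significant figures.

1.535 s

For a physical pendulum T = 2π√(I/(mgd)), with d = 0.90020 m from pivot to centre of mass.
I_cm = mL²/12 = 7.933 × 2.528²/12 = 4.2248 kg·m²; I = I_cm + md² = 4.2248 + 7.933 × 0.90020² = 10.653 kg·m².
T = 2π√(10.653/(7.933 × 25.00 × 0.90020)) = 1.535 s.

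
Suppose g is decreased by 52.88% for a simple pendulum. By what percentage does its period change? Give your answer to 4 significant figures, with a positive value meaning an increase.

T ∝ 1/√g, so T'/T = 1/√(0.47120) = 1.4568.
Percentage change in T = (1.4568 − 1) × 100% = 45.68%.

45.68%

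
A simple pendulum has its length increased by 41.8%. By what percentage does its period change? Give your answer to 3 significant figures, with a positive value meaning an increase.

19.1%

T ∝ √L, so T'/T = √(1.418) = 1.191.
Percentage change in T = (1.191 − 1) × 100% = 19.1%.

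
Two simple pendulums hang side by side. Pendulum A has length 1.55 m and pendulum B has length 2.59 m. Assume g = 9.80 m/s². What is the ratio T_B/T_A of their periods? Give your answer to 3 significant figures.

T ∝ √L, so T_B/T_A = √(L_B/L_A) = √(2.59/1.55) = 1.29.

1.29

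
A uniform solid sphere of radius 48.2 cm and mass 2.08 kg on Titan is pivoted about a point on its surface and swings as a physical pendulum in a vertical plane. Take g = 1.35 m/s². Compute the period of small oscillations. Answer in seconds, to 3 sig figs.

4.44 s

I_cm = (2/5)mr² = 0.1933 kg·m². The pivot is at distance d = 0.482 m from the centre of mass.
By the parallel-axis theorem, I = I_cm + md² = 0.1933 + 0.4832 = 0.6765 kg·m².
T = 2π√(I/(mgd)) = 2π√(0.6765/(2.08 × 1.35 × 0.482)) = 4.44 s.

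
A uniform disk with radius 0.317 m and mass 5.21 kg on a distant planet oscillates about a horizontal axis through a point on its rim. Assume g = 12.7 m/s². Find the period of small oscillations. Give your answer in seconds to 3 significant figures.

1.22 s

I_cm = ½mr² = 0.2618 kg·m². The pivot is at distance d = 0.317 m from the centre of mass.
By the parallel-axis theorem, I = I_cm + md² = 0.2618 + 0.5235 = 0.7853 kg·m².
T = 2π√(I/(mgd)) = 2π√(0.7853/(5.21 × 12.7 × 0.317)) = 1.22 s.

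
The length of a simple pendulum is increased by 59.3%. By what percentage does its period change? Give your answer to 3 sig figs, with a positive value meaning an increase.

26.2%

T ∝ √L, so T'/T = √(1.593) = 1.262.
Percentage change in T = (1.262 − 1) × 100% = 26.2%.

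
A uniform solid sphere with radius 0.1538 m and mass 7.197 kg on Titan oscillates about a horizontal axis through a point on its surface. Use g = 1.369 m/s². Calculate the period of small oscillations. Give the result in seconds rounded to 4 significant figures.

I_cm = (2/5)mr² = 0.068096 kg·m². The pivot is at distance d = 0.1538 m from the centre of mass.
By the parallel-axis theorem, I = I_cm + md² = 0.068096 + 0.17024 = 0.23834 kg·m².
T = 2π√(I/(mgd)) = 2π√(0.23834/(7.197 × 1.369 × 0.1538)) = 2.492 s.

2.492 s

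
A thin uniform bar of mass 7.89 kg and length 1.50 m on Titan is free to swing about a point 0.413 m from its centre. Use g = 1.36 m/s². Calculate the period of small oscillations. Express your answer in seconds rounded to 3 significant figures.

5.02 s

For a physical pendulum T = 2π√(I/(mgd)), with d = 0.4130 m from pivot to centre of mass.
I_cm = mL²/12 = 7.89 × 1.50²/12 = 1.479 kg·m²; I = I_cm + md² = 1.479 + 7.89 × 0.4130² = 2.825 kg·m².
T = 2π√(2.825/(7.89 × 1.36 × 0.4130)) = 5.02 s.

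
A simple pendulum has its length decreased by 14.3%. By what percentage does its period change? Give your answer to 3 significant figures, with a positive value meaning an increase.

-7.43%

T ∝ √L, so T'/T = √(0.8570) = 0.9257.
Percentage change in T = (0.9257 − 1) × 100% = -7.43%.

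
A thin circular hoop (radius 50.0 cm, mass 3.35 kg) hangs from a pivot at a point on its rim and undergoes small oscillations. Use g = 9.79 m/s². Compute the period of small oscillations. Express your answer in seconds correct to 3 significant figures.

2.01 s

I_cm = mr² = 0.8375 kg·m². The pivot is at distance d = 0.500 m from the centre of mass.
By the parallel-axis theorem, I = I_cm + md² = 0.8375 + 0.8375 = 1.675 kg·m².
T = 2π√(I/(mgd)) = 2π√(1.675/(3.35 × 9.79 × 0.500)) = 2.01 s.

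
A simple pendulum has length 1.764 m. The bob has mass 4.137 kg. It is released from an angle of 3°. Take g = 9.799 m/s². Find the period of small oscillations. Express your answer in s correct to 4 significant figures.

2.666 s

T = 2π√(L/g) = 2π√(1.764/9.799) = 2π × 0.42429 = 2.666 s.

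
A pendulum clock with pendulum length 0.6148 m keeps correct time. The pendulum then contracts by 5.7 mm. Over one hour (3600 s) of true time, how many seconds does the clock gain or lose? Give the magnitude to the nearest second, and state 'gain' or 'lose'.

T ∝ √L, so T'/T = √(0.60910/0.6148) = 0.995354.
In 3600 s of true time the clock registers 3600/0.995354 = 3616.8 s, so it gains 17 s.

gain 17 s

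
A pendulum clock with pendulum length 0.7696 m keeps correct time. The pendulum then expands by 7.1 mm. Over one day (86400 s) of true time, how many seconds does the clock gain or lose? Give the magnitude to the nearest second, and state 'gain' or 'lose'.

T ∝ √L, so T'/T = √(0.77670/0.7696) = 1.00460.
In 86400 s of true time the clock registers 86400/1.00460 = 86004.2 s, so it loses 396 s.

lose 396 s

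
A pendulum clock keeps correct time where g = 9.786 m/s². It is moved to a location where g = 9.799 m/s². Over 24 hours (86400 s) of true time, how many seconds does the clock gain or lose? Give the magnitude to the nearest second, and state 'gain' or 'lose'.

The clock's period scales as T ∝ 1/√g, so T'/T = √(9.786/9.799) = 0.999336.
In 86400 s of true time the clock registers 86400/0.999336 = 86457.4 s, so it gains 57 s.

gain 57 s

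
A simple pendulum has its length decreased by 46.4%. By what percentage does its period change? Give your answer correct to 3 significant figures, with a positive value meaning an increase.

T ∝ √L, so T'/T = √(0.5360) = 0.7321.
Percentage change in T = (0.7321 − 1) × 100% = -26.8%.

-26.8%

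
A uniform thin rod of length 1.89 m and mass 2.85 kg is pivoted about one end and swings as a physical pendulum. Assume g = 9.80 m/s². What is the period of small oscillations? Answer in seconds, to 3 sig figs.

2.25 s

For a physical pendulum T = 2π√(I/(mgd)), with d = 0.9450 m from pivot to centre of mass.
I_cm = mL²/12 = 2.85 × 1.89²/12 = 0.8484 kg·m²; I = I_cm + md² = 0.8484 + 2.85 × 0.9450² = 3.393 kg·m².
T = 2π√(3.393/(2.85 × 9.80 × 0.9450)) = 2.25 s.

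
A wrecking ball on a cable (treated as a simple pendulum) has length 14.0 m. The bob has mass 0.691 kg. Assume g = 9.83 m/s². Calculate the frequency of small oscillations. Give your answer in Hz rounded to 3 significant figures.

T = 2π√(L/g) = 2π√(14.0/9.83) = 7.498 s, so f = 1/T = 0.133 Hz.

0.133 Hz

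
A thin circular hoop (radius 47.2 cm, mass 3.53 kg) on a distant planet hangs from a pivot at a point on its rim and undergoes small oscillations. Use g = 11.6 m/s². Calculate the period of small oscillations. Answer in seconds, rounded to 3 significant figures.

I_cm = mr² = 0.7864 kg·m². The pivot is at distance d = 0.472 m from the centre of mass.
By the parallel-axis theorem, I = I_cm + md² = 0.7864 + 0.7864 = 1.573 kg·m².
T = 2π√(I/(mgd)) = 2π√(1.573/(3.53 × 11.6 × 0.472)) = 1.79 s.

1.79 s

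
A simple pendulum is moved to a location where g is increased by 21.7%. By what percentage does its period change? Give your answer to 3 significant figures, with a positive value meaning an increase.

-9.35%

T ∝ 1/√g, so T'/T = 1/√(1.217) = 0.9065.
Percentage change in T = (0.9065 − 1) × 100% = -9.35%.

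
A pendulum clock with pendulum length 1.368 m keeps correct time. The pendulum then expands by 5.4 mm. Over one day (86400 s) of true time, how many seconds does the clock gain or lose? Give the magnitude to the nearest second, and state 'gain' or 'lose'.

lose 170 s

T ∝ √L, so T'/T = √(1.37340/1.368) = 1.00197.
In 86400 s of true time the clock registers 86400/1.00197 = 86230.0 s, so it loses 170 s.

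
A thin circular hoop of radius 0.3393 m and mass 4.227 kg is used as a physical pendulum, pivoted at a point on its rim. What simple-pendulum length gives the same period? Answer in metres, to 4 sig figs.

0.6786 m

The equivalent simple-pendulum length is L_eq = I/(md), where I is about the pivot and d = 0.33930 m.
I_cm = mR² = 0.48663 kg·m², so I = I_cm + md² = 0.48663 + 0.48663 = 0.97326 kg·m².
L_eq = 0.97326/(4.227 × 0.33930) = 0.6786 m.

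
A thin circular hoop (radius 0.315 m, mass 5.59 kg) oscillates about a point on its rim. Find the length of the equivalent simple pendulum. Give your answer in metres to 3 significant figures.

0.630 m

The equivalent simple-pendulum length is L_eq = I/(md), where I is about the pivot and d = 0.3150 m.
I_cm = mR² = 0.5547 kg·m², so I = I_cm + md² = 0.5547 + 0.5547 = 1.109 kg·m².
L_eq = 1.109/(5.59 × 0.3150) = 0.630 m.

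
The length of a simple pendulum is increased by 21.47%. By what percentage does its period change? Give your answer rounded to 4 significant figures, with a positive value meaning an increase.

T ∝ √L, so T'/T = √(1.2147) = 1.1021.
Percentage change in T = (1.1021 − 1) × 100% = 10.21%.

10.21%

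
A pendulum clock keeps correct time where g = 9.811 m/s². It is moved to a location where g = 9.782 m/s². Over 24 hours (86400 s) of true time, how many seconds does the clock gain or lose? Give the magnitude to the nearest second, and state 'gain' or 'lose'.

lose 128 s

The clock's period scales as T ∝ 1/√g, so T'/T = √(9.811/9.782) = 1.00148.
In 86400 s of true time the clock registers 86400/1.00148 = 86272.2 s, so it loses 128 s.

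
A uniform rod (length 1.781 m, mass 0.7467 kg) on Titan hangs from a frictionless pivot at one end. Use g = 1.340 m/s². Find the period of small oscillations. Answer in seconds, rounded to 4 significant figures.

5.914 s

For a physical pendulum T = 2π√(I/(mgd)), with d = 0.89050 m from pivot to centre of mass.
I_cm = mL²/12 = 0.7467 × 1.781²/12 = 0.19738 kg·m²; I = I_cm + md² = 0.19738 + 0.7467 × 0.89050² = 0.78950 kg·m².
T = 2π√(0.78950/(0.7467 × 1.340 × 0.89050)) = 5.914 s.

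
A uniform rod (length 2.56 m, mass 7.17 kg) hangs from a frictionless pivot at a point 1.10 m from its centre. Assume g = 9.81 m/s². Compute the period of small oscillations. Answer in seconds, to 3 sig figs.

2.53 s

For a physical pendulum T = 2π√(I/(mgd)), with d = 1.100 m from pivot to centre of mass.
I_cm = mL²/12 = 7.17 × 2.56²/12 = 3.916 kg·m²; I = I_cm + md² = 3.916 + 7.17 × 1.100² = 12.59 kg·m².
T = 2π√(12.59/(7.17 × 9.81 × 1.100)) = 2.53 s.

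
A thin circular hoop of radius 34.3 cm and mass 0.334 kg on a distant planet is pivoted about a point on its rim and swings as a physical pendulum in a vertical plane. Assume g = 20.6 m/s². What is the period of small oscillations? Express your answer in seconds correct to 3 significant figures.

I_cm = mr² = 0.03929 kg·m². The pivot is at distance d = 0.343 m from the centre of mass.
By the parallel-axis theorem, I = I_cm + md² = 0.03929 + 0.03929 = 0.07859 kg·m².
T = 2π√(I/(mgd)) = 2π√(0.07859/(0.334 × 20.6 × 0.343)) = 1.15 s.

1.15 s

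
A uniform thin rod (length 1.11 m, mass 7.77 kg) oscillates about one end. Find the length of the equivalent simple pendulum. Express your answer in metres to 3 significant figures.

The equivalent simple-pendulum length is L_eq = I/(md), where I is about the pivot and d = 0.5550 m.
I_cm = (1/12)mL² = 0.7978 kg·m², so I = I_cm + md² = 0.7978 + 2.393 = 3.191 kg·m².
L_eq = 3.191/(7.77 × 0.5550) = 0.740 m.

0.740 m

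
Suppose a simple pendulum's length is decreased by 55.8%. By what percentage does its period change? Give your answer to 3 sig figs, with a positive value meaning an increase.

-33.5%

T ∝ √L, so T'/T = √(0.4420) = 0.6648.
Percentage change in T = (0.6648 − 1) × 100% = -33.5%.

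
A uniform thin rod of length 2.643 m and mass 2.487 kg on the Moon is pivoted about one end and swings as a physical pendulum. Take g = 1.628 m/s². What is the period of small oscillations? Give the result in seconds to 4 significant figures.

For a physical pendulum T = 2π√(I/(mgd)), with d = 1.3215 m from pivot to centre of mass.
I_cm = mL²/12 = 2.487 × 2.643²/12 = 1.4477 kg·m²; I = I_cm + md² = 1.4477 + 2.487 × 1.3215² = 5.7909 kg·m².
T = 2π√(5.7909/(2.487 × 1.628 × 1.3215)) = 6.537 s.

6.537 s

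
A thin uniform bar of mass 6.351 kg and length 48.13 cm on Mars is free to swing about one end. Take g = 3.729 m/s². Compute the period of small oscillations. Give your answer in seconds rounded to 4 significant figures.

For a physical pendulum T = 2π√(I/(mgd)), with d = 0.24065 m from pivot to centre of mass.
I_cm = mL²/12 = 6.351 × 0.4813²/12 = 0.12260 kg·m²; I = I_cm + md² = 0.12260 + 6.351 × 0.24065² = 0.49040 kg·m².
T = 2π√(0.49040/(6.351 × 3.729 × 0.24065)) = 1.843 s.

1.843 s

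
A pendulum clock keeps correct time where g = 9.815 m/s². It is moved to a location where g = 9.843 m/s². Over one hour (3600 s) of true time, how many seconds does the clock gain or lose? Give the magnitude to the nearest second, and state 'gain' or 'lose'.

The clock's period scales as T ∝ 1/√g, so T'/T = √(9.815/9.843) = 0.998577.
In 3600 s of true time the clock registers 3600/0.998577 = 3605.1 s, so it gains 5 s.

gain 5 s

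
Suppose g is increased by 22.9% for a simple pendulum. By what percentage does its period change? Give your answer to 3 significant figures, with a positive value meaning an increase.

T ∝ 1/√g, so T'/T = 1/√(1.229) = 0.9020.
Percentage change in T = (0.9020 − 1) × 100% = -9.80%.

-9.80%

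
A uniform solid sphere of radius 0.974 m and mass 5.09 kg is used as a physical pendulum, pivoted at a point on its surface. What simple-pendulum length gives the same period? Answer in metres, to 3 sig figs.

1.36 m

The equivalent simple-pendulum length is L_eq = I/(md), where I is about the pivot and d = 0.9740 m.
I_cm = (2/5)mR² = 1.932 kg·m², so I = I_cm + md² = 1.932 + 4.829 = 6.760 kg·m².
L_eq = 6.760/(5.09 × 0.9740) = 1.36 m.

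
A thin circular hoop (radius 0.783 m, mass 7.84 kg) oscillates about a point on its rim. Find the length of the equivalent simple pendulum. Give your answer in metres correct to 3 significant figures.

1.57 m

The equivalent simple-pendulum length is L_eq = I/(md), where I is about the pivot and d = 0.7830 m.
I_cm = mR² = 4.807 kg·m², so I = I_cm + md² = 4.807 + 4.807 = 9.613 kg·m².
L_eq = 9.613/(7.84 × 0.7830) = 1.57 m.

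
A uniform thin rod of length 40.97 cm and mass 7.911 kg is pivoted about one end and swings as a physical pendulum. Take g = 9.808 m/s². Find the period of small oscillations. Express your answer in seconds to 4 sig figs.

For a physical pendulum T = 2π√(I/(mgd)), with d = 0.20485 m from pivot to centre of mass.
I_cm = mL²/12 = 7.911 × 0.4097²/12 = 0.11066 kg·m²; I = I_cm + md² = 0.11066 + 7.911 × 0.20485² = 0.44263 kg·m².
T = 2π√(0.44263/(7.911 × 9.808 × 0.20485)) = 1.049 s.

1.049 s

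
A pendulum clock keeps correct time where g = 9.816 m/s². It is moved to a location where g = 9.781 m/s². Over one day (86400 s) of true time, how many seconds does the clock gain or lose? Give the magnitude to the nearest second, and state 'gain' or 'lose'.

The clock's period scales as T ∝ 1/√g, so T'/T = √(9.816/9.781) = 1.00179.
In 86400 s of true time the clock registers 86400/1.00179 = 86245.8 s, so it loses 154 s.

lose 154 s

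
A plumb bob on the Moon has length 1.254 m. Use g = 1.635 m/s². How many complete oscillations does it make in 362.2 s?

65

T = 2π√(L/g) = 2π√(1.254/1.635) = 5.5026 s.
Number of complete oscillations = ⌊362.2/5.5026⌋ = ⌊65.823⌋ = 65.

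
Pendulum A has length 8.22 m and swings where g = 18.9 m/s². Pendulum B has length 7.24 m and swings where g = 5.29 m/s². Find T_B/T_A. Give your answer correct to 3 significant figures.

1.77

T = 2π√(L/g), so T_B/T_A = √((L_B/g_B)/(L_A/g_A)) = √((7.24/5.29)/(8.22/18.9)) = 1.77.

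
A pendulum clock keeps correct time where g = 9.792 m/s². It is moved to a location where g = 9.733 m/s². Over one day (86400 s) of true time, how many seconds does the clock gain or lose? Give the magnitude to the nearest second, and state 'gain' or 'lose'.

lose 261 s

The clock's period scales as T ∝ 1/√g, so T'/T = √(9.792/9.733) = 1.00303.
In 86400 s of true time the clock registers 86400/1.00303 = 86139.3 s, so it loses 261 s.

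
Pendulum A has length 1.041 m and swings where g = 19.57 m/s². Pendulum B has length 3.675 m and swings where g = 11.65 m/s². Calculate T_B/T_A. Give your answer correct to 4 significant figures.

2.435

T = 2π√(L/g), so T_B/T_A = √((L_B/g_B)/(L_A/g_A)) = √((3.675/11.65)/(1.041/19.57)) = 2.435.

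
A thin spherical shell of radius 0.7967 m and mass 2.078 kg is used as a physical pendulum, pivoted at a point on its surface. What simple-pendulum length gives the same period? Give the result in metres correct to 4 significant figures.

1.328 m

The equivalent simple-pendulum length is L_eq = I/(md), where I is about the pivot and d = 0.79670 m.
I_cm = (2/3)mR² = 0.87931 kg·m², so I = I_cm + md² = 0.87931 + 1.3190 = 2.1983 kg·m².
L_eq = 2.1983/(2.078 × 0.79670) = 1.328 m.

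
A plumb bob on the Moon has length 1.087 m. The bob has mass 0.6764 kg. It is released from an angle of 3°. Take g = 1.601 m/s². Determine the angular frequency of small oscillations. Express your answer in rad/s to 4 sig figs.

ω = √(g/L) = √(1.601/1.087) = 1.214 rad/s.

1.214 rad/s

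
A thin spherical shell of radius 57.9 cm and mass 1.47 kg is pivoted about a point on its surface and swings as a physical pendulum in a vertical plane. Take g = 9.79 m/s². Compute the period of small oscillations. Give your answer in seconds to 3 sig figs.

I_cm = (2/3)mr² = 0.3285 kg·m². The pivot is at distance d = 0.579 m from the centre of mass.
By the parallel-axis theorem, I = I_cm + md² = 0.3285 + 0.4928 = 0.8213 kg·m².
T = 2π√(I/(mgd)) = 2π√(0.8213/(1.47 × 9.79 × 0.579)) = 1.97 s.

1.97 s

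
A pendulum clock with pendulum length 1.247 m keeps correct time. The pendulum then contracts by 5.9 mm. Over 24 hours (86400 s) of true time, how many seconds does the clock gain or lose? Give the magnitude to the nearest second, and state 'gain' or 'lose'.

T ∝ √L, so T'/T = √(1.24110/1.247) = 0.997632.
In 86400 s of true time the clock registers 86400/0.997632 = 86605.1 s, so it gains 205 s.

gain 205 s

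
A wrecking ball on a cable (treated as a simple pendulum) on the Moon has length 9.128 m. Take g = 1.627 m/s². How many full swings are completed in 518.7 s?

T = 2π√(L/g) = 2π√(9.128/1.627) = 14.882 s.
Number of complete oscillations = ⌊518.7/14.882⌋ = ⌊34.853⌋ = 34.

34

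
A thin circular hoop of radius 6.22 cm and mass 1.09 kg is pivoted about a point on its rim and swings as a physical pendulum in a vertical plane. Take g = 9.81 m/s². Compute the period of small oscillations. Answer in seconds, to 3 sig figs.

I_cm = mr² = 0.004217 kg·m². The pivot is at distance d = 0.0622 m from the centre of mass.
By the parallel-axis theorem, I = I_cm + md² = 0.004217 + 0.004217 = 0.008434 kg·m².
T = 2π√(I/(mgd)) = 2π√(0.008434/(1.09 × 9.81 × 0.0622)) = 0.708 s.

0.708 s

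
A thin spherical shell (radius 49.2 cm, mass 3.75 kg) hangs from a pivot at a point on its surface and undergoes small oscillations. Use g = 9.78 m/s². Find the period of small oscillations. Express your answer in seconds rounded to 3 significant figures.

1.82 s

I_cm = (2/3)mr² = 0.6052 kg·m². The pivot is at distance d = 0.492 m from the centre of mass.
By the parallel-axis theorem, I = I_cm + md² = 0.6052 + 0.9077 = 1.513 kg·m².
T = 2π√(I/(mgd)) = 2π√(1.513/(3.75 × 9.78 × 0.492)) = 1.82 s.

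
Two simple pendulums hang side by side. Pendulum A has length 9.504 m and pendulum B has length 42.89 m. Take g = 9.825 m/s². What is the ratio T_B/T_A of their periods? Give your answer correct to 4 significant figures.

T ∝ √L, so T_B/T_A = √(L_B/L_A) = √(42.89/9.504) = 2.124.

2.124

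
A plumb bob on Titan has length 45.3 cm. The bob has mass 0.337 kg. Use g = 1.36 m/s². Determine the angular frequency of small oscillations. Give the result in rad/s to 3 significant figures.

ω = √(g/L) = √(1.36/0.453) = 1.73 rad/s.

1.73 rad/s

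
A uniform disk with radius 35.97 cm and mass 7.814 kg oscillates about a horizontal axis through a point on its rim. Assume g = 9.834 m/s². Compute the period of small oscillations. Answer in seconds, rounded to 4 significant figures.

I_cm = ½mr² = 0.50550 kg·m². The pivot is at distance d = 0.3597 m from the centre of mass.
By the parallel-axis theorem, I = I_cm + md² = 0.50550 + 1.0110 = 1.5165 kg·m².
T = 2π√(I/(mgd)) = 2π√(1.5165/(7.814 × 9.834 × 0.3597)) = 1.472 s.

1.472 s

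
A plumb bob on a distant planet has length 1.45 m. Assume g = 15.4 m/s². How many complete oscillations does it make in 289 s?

T = 2π√(L/g) = 2π√(1.45/15.4) = 1.928 s.
Number of complete oscillations = ⌊289/1.928⌋ = ⌊149.9⌋ = 149.

149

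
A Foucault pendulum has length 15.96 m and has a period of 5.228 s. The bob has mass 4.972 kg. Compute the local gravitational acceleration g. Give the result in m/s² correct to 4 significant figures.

23.05 m/s²

From T = 2π√(L/g), g = 4π²L/T² = 4π² × 15.96/5.2280² = 23.05 m/s².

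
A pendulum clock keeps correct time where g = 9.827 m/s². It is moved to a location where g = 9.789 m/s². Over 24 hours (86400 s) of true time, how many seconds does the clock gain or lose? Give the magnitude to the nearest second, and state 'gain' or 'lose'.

The clock's period scales as T ∝ 1/√g, so T'/T = √(9.827/9.789) = 1.00194.
In 86400 s of true time the clock registers 86400/1.00194 = 86232.8 s, so it loses 167 s.

lose 167 s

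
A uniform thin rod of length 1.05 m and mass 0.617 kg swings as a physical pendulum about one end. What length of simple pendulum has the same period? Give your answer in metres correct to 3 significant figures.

The equivalent simple-pendulum length is L_eq = I/(md), where I is about the pivot and d = 0.5250 m.
I_cm = (1/12)mL² = 0.05669 kg·m², so I = I_cm + md² = 0.05669 + 0.1701 = 0.2267 kg·m².
L_eq = 0.2267/(0.617 × 0.5250) = 0.700 m.

0.700 m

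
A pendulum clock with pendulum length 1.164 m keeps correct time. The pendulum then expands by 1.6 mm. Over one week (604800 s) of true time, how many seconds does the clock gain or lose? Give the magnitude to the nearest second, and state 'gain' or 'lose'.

T ∝ √L, so T'/T = √(1.16560/1.164) = 1.00069.
In 604800 s of true time the clock registers 604800/1.00069 = 604384.8 s, so it loses 415 s.

lose 415 s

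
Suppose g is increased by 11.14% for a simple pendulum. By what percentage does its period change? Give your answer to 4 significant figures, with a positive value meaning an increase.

-5.144%

T ∝ 1/√g, so T'/T = 1/√(1.1114) = 0.94856.
Percentage change in T = (0.94856 − 1) × 100% = -5.144%.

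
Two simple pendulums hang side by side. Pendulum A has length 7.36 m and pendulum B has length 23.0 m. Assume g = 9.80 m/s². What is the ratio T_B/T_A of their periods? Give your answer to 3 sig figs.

1.77

T ∝ √L, so T_B/T_A = √(L_B/L_A) = √(23.0/7.36) = 1.77.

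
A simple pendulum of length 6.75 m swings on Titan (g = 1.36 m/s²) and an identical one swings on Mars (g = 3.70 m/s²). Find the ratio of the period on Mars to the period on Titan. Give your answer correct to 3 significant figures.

T ∝ 1/√g, so T₂/T₁ = √(g₁/g₂) = √(1.36/3.70) = 0.606.

0.606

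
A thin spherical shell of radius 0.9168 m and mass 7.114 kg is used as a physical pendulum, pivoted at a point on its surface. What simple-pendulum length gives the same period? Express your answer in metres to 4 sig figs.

The equivalent simple-pendulum length is L_eq = I/(md), where I is about the pivot and d = 0.91680 m.
I_cm = (2/3)mR² = 3.9863 kg·m², so I = I_cm + md² = 3.9863 + 5.9795 = 9.9658 kg·m².
L_eq = 9.9658/(7.114 × 0.91680) = 1.528 m.

1.528 m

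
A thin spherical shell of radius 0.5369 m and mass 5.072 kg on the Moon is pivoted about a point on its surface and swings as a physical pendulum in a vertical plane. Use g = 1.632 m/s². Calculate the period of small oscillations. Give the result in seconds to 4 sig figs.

I_cm = (2/3)mr² = 0.97471 kg·m². The pivot is at distance d = 0.5369 m from the centre of mass.
By the parallel-axis theorem, I = I_cm + md² = 0.97471 + 1.4621 = 2.4368 kg·m².
T = 2π√(I/(mgd)) = 2π√(2.4368/(5.072 × 1.632 × 0.5369)) = 4.653 s.

4.653 s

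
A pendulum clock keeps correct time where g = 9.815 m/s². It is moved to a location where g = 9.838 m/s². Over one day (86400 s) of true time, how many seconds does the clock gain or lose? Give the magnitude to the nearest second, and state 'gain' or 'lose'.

gain 101 s

The clock's period scales as T ∝ 1/√g, so T'/T = √(9.815/9.838) = 0.998830.
In 86400 s of true time the clock registers 86400/0.998830 = 86501.2 s, so it gains 101 s.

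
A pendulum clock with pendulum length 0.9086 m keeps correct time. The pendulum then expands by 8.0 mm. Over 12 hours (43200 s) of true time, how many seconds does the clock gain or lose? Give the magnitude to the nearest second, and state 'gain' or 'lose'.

lose 189 s

T ∝ √L, so T'/T = √(0.91660/0.9086) = 1.00439.
In 43200 s of true time the clock registers 43200/1.00439 = 43011.1 s, so it loses 189 s.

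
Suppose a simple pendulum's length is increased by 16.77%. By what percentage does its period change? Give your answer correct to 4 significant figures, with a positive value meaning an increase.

8.060%

T ∝ √L, so T'/T = √(1.1677) = 1.0806.
Percentage change in T = (1.0806 − 1) × 100% = 8.060%.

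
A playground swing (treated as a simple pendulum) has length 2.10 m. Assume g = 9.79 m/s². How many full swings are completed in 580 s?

T = 2π√(L/g) = 2π√(2.10/9.79) = 2.910 s.
Number of complete oscillations = ⌊580/2.910⌋ = ⌊199.3⌋ = 199.

199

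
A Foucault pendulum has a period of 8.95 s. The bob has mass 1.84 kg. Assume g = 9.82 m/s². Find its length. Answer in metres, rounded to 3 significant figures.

From T = 2π√(L/g), L = gT²/(4π²) = 9.82 × 8.950²/(4π²) = 19.9 m.

19.9 m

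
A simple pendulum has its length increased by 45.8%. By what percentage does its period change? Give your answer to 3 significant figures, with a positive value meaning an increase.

20.7%

T ∝ √L, so T'/T = √(1.458) = 1.207.
Percentage change in T = (1.207 − 1) × 100% = 20.7%.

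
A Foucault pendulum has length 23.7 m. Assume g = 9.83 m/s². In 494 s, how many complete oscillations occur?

50

T = 2π√(L/g) = 2π√(23.7/9.83) = 9.756 s.
Number of complete oscillations = ⌊494/9.756⌋ = ⌊50.63⌋ = 50.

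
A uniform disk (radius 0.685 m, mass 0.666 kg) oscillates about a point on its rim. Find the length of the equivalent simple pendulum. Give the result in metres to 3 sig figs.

1.03 m

The equivalent simple-pendulum length is L_eq = I/(md), where I is about the pivot and d = 0.6850 m.
I_cm = ½mR² = 0.1563 kg·m², so I = I_cm + md² = 0.1563 + 0.3125 = 0.4688 kg·m².
L_eq = 0.4688/(0.666 × 0.6850) = 1.03 m.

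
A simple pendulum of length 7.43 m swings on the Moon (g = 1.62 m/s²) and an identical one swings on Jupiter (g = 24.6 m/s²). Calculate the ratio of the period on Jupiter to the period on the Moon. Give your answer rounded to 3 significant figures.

T ∝ 1/√g, so T₂/T₁ = √(g₁/g₂) = √(1.62/24.6) = 0.257.

0.257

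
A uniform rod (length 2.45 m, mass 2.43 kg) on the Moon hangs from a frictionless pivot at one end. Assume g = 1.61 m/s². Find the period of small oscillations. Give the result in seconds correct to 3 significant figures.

6.33 s

For a physical pendulum T = 2π√(I/(mgd)), with d = 1.225 m from pivot to centre of mass.
I_cm = mL²/12 = 2.43 × 2.45²/12 = 1.216 kg·m²; I = I_cm + md² = 1.216 + 2.43 × 1.225² = 4.862 kg·m².
T = 2π√(4.862/(2.43 × 1.61 × 1.225)) = 6.33 s.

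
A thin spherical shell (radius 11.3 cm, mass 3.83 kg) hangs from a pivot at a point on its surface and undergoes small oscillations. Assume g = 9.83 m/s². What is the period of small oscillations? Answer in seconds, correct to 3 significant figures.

I_cm = (2/3)mr² = 0.03260 kg·m². The pivot is at distance d = 0.113 m from the centre of mass.
By the parallel-axis theorem, I = I_cm + md² = 0.03260 + 0.04891 = 0.08151 kg·m².
T = 2π√(I/(mgd)) = 2π√(0.08151/(3.83 × 9.83 × 0.113)) = 0.870 s.

0.870 s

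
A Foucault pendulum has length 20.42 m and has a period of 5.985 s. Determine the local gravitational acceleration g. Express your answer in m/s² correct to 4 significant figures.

22.51 m/s²

From T = 2π√(L/g), g = 4π²L/T² = 4π² × 20.42/5.9850² = 22.51 m/s².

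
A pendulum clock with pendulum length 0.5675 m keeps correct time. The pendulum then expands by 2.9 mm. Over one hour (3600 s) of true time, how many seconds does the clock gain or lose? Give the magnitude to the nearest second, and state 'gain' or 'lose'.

lose 9 s

T ∝ √L, so T'/T = √(0.57040/0.5675) = 1.00255.
In 3600 s of true time the clock registers 3600/1.00255 = 3590.8 s, so it loses 9 s.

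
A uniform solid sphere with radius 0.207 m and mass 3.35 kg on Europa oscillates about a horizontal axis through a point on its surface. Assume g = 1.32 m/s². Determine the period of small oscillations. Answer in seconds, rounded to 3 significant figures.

I_cm = (2/5)mr² = 0.05742 kg·m². The pivot is at distance d = 0.207 m from the centre of mass.
By the parallel-axis theorem, I = I_cm + md² = 0.05742 + 0.1435 = 0.2010 kg·m².
T = 2π√(I/(mgd)) = 2π√(0.2010/(3.35 × 1.32 × 0.207)) = 2.94 s.

2.94 s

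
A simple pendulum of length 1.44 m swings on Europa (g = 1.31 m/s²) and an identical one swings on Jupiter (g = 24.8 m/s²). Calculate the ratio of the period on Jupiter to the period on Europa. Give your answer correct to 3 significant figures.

T ∝ 1/√g, so T₂/T₁ = √(g₁/g₂) = √(1.31/24.8) = 0.230.

0.230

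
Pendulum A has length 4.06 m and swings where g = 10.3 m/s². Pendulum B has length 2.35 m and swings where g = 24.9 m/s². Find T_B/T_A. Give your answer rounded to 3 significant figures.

T = 2π√(L/g), so T_B/T_A = √((L_B/g_B)/(L_A/g_A)) = √((2.35/24.9)/(4.06/10.3)) = 0.489.

0.489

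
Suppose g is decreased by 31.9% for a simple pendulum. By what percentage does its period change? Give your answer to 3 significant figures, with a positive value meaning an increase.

21.2%

T ∝ 1/√g, so T'/T = 1/√(0.6810) = 1.212.
Percentage change in T = (1.212 − 1) × 100% = 21.2%.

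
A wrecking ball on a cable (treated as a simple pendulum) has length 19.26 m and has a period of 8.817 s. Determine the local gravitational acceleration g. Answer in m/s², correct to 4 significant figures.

From T = 2π√(L/g), g = 4π²L/T² = 4π² × 19.26/8.8170² = 9.781 m/s².

9.781 m/s²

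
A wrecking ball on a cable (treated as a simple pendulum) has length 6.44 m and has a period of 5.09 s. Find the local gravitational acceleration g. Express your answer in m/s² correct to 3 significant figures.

From T = 2π√(L/g), g = 4π²L/T² = 4π² × 6.44/5.090² = 9.81 m/s².

9.81 m/s²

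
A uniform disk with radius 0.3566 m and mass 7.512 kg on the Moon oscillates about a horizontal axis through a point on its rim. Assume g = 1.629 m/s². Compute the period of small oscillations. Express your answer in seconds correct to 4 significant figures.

3.600 s

I_cm = ½mr² = 0.47763 kg·m². The pivot is at distance d = 0.3566 m from the centre of mass.
By the parallel-axis theorem, I = I_cm + md² = 0.47763 + 0.95525 = 1.4329 kg·m².
T = 2π√(I/(mgd)) = 2π√(1.4329/(7.512 × 1.629 × 0.3566)) = 3.600 s.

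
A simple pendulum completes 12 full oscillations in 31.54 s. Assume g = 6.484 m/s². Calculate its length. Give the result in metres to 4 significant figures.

1.135 m

T = 31.54/12 = 2.6283 s.
From T = 2π√(L/g), L = gT²/(4π²) = 6.484 × 2.6283²/(4π²) = 1.135 m.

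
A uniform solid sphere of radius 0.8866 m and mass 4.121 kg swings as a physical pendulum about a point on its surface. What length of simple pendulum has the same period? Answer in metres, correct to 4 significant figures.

1.241 m

The equivalent simple-pendulum length is L_eq = I/(md), where I is about the pivot and d = 0.88660 m.
I_cm = (2/5)mR² = 1.2957 kg·m², so I = I_cm + md² = 1.2957 + 3.2394 = 4.5351 kg·m².
L_eq = 4.5351/(4.121 × 0.88660) = 1.241 m.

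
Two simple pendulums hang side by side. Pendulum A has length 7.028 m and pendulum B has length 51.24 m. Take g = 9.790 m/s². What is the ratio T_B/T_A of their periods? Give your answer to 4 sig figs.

2.700

T ∝ √L, so T_B/T_A = √(L_B/L_A) = √(51.24/7.028) = 2.700.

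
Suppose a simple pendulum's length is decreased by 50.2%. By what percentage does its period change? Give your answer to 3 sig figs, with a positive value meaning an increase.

T ∝ √L, so T'/T = √(0.4980) = 0.7057.
Percentage change in T = (0.7057 − 1) × 100% = -29.4%.

-29.4%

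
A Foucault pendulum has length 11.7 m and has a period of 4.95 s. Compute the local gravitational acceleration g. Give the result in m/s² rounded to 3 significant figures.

18.9 m/s²

From T = 2π√(L/g), g = 4π²L/T² = 4π² × 11.7/4.950² = 18.9 m/s².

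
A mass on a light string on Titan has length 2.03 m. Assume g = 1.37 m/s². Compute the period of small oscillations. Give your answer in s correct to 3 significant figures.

T = 2π√(L/g) = 2π√(2.03/1.37) = 2π × 1.217 = 7.65 s.

7.65 s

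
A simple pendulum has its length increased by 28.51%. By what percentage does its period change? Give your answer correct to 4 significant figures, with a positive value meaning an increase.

T ∝ √L, so T'/T = √(1.2851) = 1.1336.
Percentage change in T = (1.1336 − 1) × 100% = 13.36%.

13.36%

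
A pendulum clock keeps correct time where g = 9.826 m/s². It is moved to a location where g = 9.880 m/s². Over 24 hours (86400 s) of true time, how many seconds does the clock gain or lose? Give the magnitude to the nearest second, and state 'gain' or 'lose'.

gain 237 s

The clock's period scales as T ∝ 1/√g, so T'/T = √(9.826/9.880) = 0.997263.
In 86400 s of true time the clock registers 86400/0.997263 = 86637.1 s, so it gains 237 s.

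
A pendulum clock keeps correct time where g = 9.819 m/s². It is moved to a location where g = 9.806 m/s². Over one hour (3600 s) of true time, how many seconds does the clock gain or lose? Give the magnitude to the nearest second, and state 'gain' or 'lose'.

lose 2 s

The clock's period scales as T ∝ 1/√g, so T'/T = √(9.819/9.806) = 1.00066.
In 3600 s of true time the clock registers 3600/1.00066 = 3597.6 s, so it loses 2 s.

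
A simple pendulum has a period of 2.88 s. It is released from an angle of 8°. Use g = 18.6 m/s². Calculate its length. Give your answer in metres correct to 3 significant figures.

3.91 m

From T = 2π√(L/g), L = gT²/(4π²) = 18.6 × 2.880²/(4π²) = 3.91 m.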